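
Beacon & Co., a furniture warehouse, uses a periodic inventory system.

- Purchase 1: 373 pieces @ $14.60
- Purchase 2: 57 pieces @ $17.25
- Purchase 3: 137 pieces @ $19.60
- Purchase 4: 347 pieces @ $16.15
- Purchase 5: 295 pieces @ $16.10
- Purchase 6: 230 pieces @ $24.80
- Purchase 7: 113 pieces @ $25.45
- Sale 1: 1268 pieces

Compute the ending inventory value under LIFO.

Sale 1 (1268) [LIFO — newest first]: 113 @ $25.45 + 230 @ $24.80 + 295 @ $16.10 + 347 @ $16.15 + 137 @ $19.60 + 57 @ $17.25 + 89 @ $14.60 = $23,901.25
Ending inventory: 284 @ $14.60 = $4,146.40

Ending inventory = $4,146.40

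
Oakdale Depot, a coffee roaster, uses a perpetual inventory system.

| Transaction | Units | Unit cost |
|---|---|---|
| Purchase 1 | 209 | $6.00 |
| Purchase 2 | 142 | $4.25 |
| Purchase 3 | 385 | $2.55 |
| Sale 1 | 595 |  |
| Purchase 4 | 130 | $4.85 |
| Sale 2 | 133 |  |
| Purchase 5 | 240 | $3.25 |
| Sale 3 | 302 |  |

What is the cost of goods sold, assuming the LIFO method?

COGS = $3,793.75

Sale 1 (595) [LIFO — newest first]: 385 @ $2.55 + 142 @ $4.25 + 68 @ $6.00 = $1,993.25
Sale 2 (133) [LIFO — newest first]: 130 @ $4.85 + 3 @ $6.00 = $648.50
Sale 3 (302) [LIFO — newest first]: 240 @ $3.25 + 62 @ $6.00 = $1,152.00
Total COGS = $1,993.25 + $648.50 + $1,152.00 = $3,793.75
Ending inventory: 76 @ $6.00 = $456.00
Check: goods available $4,249.75 = COGS $3,793.75 + ending $456.00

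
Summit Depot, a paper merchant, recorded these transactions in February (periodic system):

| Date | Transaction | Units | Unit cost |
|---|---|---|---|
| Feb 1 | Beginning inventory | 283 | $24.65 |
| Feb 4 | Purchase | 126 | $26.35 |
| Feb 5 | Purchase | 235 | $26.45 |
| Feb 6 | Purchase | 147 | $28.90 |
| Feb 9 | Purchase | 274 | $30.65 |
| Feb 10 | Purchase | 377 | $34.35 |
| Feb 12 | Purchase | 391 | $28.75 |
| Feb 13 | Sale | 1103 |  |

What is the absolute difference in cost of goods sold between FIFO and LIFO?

FIFO COGS: 283 @ $24.65 + 126 @ $26.35 + 235 @ $26.45 + 147 @ $28.90 + 274 @ $30.65 + 38 @ $34.35 = $30,463.50
LIFO COGS: 391 @ $28.75 + 377 @ $34.35 + 274 @ $30.65 + 61 @ $28.90 = $34,352.20
Difference = |$30,463.50 − $34,352.20| = $3,888.70

$3,888.70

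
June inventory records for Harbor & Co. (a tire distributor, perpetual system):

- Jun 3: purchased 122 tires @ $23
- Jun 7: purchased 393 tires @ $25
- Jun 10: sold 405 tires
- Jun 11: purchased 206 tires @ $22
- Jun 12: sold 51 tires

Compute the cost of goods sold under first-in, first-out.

COGS = $11,156

Jun 10, 405 sold [FIFO — oldest first]: 122 @ $23 + 283 @ $25 = $9,881
Jun 12, 51 sold [FIFO — oldest first]: 51 @ $25 = $1,275
Total COGS = $9,881 + $1,275 = $11,156
Ending inventory: 59 @ $25 + 206 @ $22 = $6,007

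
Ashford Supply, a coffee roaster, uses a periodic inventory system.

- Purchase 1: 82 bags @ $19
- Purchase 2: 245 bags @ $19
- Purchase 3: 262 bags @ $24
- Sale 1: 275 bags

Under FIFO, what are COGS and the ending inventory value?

Sale 1 (275) [FIFO — oldest first]: 82 @ $19 + 193 @ $19 = $5,225
Ending inventory: 52 @ $19 + 262 @ $24 = $7,276
Check: goods available $12,501 = COGS $5,225 + ending $7,276

COGS = $5,225; ending inventory = $7,276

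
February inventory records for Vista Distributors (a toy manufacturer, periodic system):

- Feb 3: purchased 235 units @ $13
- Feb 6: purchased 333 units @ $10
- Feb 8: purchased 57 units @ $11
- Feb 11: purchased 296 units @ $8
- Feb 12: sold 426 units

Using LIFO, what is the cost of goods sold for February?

Feb 12, 426 sold [LIFO — newest first]: 296 @ $8 + 57 @ $11 + 73 @ $10 = $3,725
Ending inventory: 235 @ $13 + 260 @ $10 = $5,655
Check: goods available $9,380 = COGS $3,725 + ending $5,655

COGS = $3,725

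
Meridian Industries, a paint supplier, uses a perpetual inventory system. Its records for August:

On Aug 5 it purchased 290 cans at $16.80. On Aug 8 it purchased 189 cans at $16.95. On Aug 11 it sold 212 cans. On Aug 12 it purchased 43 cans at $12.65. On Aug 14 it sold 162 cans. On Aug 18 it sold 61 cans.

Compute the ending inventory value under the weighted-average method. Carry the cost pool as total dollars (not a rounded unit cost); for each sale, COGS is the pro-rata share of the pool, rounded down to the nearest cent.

Ending inventory = $1,415.97

After Aug 5: 290 on hand, pool $4,872.00 (≈ $16.8000 each)
After Aug 8: 479 on hand, pool $8,075.55 (≈ $16.8592 each)
Aug 11, sell 212: 212/479 × $8,075.55 → $3,574.14
After Aug 12: 310 on hand, pool $5,045.36 (≈ $16.2754 each)
Aug 14, sell 162: 162/310 × $5,045.36 → $2,636.60
Aug 18, sell 61: 61/148 × $2,408.76 → $992.79
Total COGS = $3,574.14 + $2,636.60 + $992.79 = $7,203.53
Ending inventory (cost pool remaining) = $1,415.97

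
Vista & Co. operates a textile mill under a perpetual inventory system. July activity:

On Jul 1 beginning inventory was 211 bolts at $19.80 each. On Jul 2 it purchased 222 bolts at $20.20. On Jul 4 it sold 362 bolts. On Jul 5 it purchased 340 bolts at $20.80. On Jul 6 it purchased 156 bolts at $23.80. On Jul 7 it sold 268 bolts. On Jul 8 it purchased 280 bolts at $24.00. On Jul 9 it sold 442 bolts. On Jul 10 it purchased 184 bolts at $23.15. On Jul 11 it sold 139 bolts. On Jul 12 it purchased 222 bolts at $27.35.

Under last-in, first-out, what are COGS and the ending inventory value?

Jul 4, 362 sold [LIFO — newest first]: 222 @ $20.20 + 140 @ $19.80 = $7,256.40
Jul 7, 268 sold [LIFO — newest first]: 156 @ $23.80 + 112 @ $20.80 = $6,042.40
Jul 9, 442 sold [LIFO — newest first]: 280 @ $24.00 + 162 @ $20.80 = $10,089.60
Jul 11, 139 sold [LIFO — newest first]: 139 @ $23.15 = $3,217.85
Total COGS = $7,256.40 + $6,042.40 + $10,089.60 + $3,217.85 = $26,606.25
Ending inventory: 71 @ $19.80 + 66 @ $20.80 + 45 @ $23.15 + 222 @ $27.35 = $9,892.05
Check: goods available $36,498.30 = COGS $26,606.25 + ending $9,892.05

COGS = $26,606.25; ending inventory = $9,892.05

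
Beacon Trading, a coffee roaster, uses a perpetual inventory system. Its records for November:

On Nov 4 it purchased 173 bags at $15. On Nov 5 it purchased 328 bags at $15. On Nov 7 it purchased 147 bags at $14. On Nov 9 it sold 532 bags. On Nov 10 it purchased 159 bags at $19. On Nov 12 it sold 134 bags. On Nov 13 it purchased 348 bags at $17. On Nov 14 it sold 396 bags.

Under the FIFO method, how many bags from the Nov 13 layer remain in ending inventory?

93

Nov 9, 532 sold [FIFO — oldest first]: 173 @ $15 + 328 @ $15 + 31 @ $14 = $7,949
Nov 12, 134 sold [FIFO — oldest first]: 116 @ $14 + 18 @ $19 = $1,966
Nov 14, 396 sold [FIFO — oldest first]: 141 @ $19 + 255 @ $17 = $7,014
Total COGS = $7,949 + $1,966 + $7,014 = $16,929
Ending inventory: 93 @ $17 = $1,581
Check: goods available $18,510 = COGS $16,929 + ending $1,581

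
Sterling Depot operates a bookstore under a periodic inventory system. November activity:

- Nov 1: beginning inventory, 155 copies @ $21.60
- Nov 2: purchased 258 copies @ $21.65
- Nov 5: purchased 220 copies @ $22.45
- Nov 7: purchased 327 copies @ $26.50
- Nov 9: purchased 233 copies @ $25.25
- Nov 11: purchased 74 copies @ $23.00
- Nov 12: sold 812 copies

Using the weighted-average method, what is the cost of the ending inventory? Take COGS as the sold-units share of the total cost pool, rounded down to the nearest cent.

Nov 12, sell 812: 812/1267 × $30,123.45 → $19,305.63
Ending inventory (cost pool remaining) = $10,817.82
Check: goods available $30,123.45 = COGS $19,305.63 + ending $10,817.82

Ending inventory = $10,817.82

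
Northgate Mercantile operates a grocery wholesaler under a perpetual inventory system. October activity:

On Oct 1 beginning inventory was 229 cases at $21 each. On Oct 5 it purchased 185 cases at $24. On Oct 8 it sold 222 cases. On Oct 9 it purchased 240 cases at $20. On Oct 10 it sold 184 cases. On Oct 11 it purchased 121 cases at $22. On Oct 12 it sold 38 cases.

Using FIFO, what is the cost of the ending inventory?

Oct 8, 222 sold [FIFO — oldest first]: 222 @ $21 = $4,662
Oct 10, 184 sold [FIFO — oldest first]: 7 @ $21 + 177 @ $24 = $4,395
Oct 12, 38 sold [FIFO — oldest first]: 8 @ $24 + 30 @ $20 = $792
Total COGS = $4,662 + $4,395 + $792 = $9,849
Ending inventory: 210 @ $20 + 121 @ $22 = $6,862
Check: goods available $16,711 = COGS $9,849 + ending $6,862

Ending inventory = $6,862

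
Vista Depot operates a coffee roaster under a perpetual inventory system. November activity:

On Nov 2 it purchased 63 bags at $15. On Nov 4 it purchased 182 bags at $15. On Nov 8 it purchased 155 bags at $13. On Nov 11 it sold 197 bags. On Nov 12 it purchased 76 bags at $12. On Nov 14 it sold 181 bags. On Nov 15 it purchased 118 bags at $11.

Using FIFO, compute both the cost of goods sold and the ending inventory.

Nov 11, 197 sold [FIFO — oldest first]: 63 @ $15 + 134 @ $15 = $2,955
Nov 14, 181 sold [FIFO — oldest first]: 48 @ $15 + 133 @ $13 = $2,449
Total COGS = $2,955 + $2,449 = $5,404
Ending inventory: 22 @ $13 + 76 @ $12 + 118 @ $11 = $2,496

COGS = $5,404; ending inventory = $2,496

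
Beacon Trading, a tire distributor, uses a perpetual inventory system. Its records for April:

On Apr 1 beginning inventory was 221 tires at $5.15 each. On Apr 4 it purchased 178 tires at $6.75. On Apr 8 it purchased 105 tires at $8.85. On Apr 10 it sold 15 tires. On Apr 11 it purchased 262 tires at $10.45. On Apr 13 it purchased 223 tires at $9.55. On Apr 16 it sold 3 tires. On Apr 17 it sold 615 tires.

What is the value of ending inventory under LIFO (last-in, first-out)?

Ending inventory = $2,049.40

Apr 10, 15 sold [LIFO — newest first]: 15 @ $8.85 = $132.75
Apr 16, 3 sold [LIFO — newest first]: 3 @ $9.55 = $28.65
Apr 17, 615 sold [LIFO — newest first]: 220 @ $9.55 + 262 @ $10.45 + 90 @ $8.85 + 43 @ $6.75 = $5,925.65
Total COGS = $132.75 + $28.65 + $5,925.65 = $6,087.05
Ending inventory: 221 @ $5.15 + 135 @ $6.75 = $2,049.40
Check: goods available $8,136.45 = COGS $6,087.05 + ending $2,049.40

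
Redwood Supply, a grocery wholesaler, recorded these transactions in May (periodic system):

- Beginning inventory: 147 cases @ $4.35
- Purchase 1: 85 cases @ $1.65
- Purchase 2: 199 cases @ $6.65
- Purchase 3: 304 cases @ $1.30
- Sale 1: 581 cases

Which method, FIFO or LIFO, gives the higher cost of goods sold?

FIFO COGS: 147 @ $4.35 + 85 @ $1.65 + 199 @ $6.65 + 150 @ $1.30 = $2,298.05
LIFO COGS: 304 @ $1.30 + 199 @ $6.65 + 78 @ $1.65 = $1,847.25

FIFO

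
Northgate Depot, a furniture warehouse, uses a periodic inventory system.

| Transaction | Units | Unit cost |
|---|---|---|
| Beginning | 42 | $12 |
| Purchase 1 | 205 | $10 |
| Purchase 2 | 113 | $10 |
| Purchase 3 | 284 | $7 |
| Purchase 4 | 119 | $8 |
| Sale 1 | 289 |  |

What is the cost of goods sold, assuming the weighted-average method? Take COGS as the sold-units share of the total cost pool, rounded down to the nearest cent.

Sale 1, sell 289: 289/763 × $6,624.00 → $2,508.95
Ending inventory (cost pool remaining) = $4,115.05

COGS = $2,508.95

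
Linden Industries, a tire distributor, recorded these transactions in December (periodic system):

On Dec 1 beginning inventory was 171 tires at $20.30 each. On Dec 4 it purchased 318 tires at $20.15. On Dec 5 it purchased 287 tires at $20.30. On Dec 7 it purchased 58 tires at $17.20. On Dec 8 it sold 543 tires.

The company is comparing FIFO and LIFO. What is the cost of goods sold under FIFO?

FIFO COGS: 171 @ $20.30 + 318 @ $20.15 + 54 @ $20.30 = $10,975.20
LIFO COGS: 58 @ $17.20 + 287 @ $20.30 + 198 @ $20.15 = $10,813.40

COGS = $10,975.20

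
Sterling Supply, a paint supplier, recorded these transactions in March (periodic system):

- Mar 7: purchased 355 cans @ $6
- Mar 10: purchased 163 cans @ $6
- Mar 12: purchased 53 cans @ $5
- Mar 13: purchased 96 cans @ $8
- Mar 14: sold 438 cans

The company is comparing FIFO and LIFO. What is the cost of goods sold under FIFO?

FIFO COGS: 355 @ $6 + 83 @ $6 = $2,628
LIFO COGS: 96 @ $8 + 53 @ $5 + 163 @ $6 + 126 @ $6 = $2,767

COGS = $2,628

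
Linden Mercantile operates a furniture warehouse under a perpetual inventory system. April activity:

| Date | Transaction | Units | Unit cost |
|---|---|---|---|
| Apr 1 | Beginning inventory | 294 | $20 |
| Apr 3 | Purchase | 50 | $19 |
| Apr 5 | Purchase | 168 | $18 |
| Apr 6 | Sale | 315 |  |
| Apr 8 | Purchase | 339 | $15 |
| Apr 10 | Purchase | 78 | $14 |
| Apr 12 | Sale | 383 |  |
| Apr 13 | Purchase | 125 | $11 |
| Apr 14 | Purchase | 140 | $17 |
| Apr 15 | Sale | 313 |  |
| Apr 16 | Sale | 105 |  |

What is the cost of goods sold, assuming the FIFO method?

Apr 6, 315 sold [FIFO — oldest first]: 294 @ $20 + 21 @ $19 = $6,279
Apr 12, 383 sold [FIFO — oldest first]: 29 @ $19 + 168 @ $18 + 186 @ $15 = $6,365
Apr 15, 313 sold [FIFO — oldest first]: 153 @ $15 + 78 @ $14 + 82 @ $11 = $4,289
Apr 16, 105 sold [FIFO — oldest first]: 43 @ $11 + 62 @ $17 = $1,527
Total COGS = $6,279 + $6,365 + $4,289 + $1,527 = $18,460
Ending inventory: 78 @ $17 = $1,326

COGS = $18,460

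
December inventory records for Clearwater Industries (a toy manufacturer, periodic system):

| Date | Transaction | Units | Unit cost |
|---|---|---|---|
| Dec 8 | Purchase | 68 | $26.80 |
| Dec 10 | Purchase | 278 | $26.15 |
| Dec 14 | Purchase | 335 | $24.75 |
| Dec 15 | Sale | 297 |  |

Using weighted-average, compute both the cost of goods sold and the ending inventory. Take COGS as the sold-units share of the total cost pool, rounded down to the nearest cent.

Dec 15, sell 297: 297/681 × $17,383.35 → $7,581.28
Ending inventory (cost pool remaining) = $9,802.07
Check: goods available $17,383.35 = COGS $7,581.28 + ending $9,802.07

COGS = $7,581.28; ending inventory = $9,802.07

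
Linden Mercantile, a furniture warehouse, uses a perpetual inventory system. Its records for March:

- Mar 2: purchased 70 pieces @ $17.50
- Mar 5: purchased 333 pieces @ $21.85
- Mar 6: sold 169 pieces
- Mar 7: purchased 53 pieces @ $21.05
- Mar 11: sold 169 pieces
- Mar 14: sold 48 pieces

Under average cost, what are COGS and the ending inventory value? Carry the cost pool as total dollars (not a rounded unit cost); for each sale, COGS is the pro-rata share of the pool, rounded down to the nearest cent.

After Mar 2: 70 on hand, pool $1,225.00 (≈ $17.5000 each)
After Mar 5: 403 on hand, pool $8,501.05 (≈ $21.0944 each)
Mar 6, sell 169: 169/403 × $8,501.05 → $3,564.95
After Mar 7: 287 on hand, pool $6,051.75 (≈ $21.0862 each)
Mar 11, sell 169: 169/287 × $6,051.75 → $3,563.57
Mar 14, sell 48: 48/118 × $2,488.18 → $1,012.14
Total COGS = $3,564.95 + $3,563.57 + $1,012.14 = $8,140.66
Ending inventory (cost pool remaining) = $1,476.04
Check: goods available $9,616.70 = COGS $8,140.66 + ending $1,476.04

COGS = $8,140.66; ending inventory = $1,476.04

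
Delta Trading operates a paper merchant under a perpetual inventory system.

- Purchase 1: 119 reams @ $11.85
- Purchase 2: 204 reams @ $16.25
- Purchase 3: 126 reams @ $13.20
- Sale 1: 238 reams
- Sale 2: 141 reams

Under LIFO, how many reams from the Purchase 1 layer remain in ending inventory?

70

Sale 1 (238) [LIFO — newest first]: 126 @ $13.20 + 112 @ $16.25 = $3,483.20
Sale 2 (141) [LIFO — newest first]: 92 @ $16.25 + 49 @ $11.85 = $2,075.65
Total COGS = $3,483.20 + $2,075.65 = $5,558.85
Ending inventory: 70 @ $11.85 = $829.50
Check: goods available $6,388.35 = COGS $5,558.85 + ending $829.50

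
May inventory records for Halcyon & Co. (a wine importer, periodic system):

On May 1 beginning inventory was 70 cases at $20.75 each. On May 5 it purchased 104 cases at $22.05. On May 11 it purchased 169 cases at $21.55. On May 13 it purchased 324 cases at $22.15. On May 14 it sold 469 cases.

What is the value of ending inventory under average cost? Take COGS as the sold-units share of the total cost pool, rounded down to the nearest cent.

May 14, sell 469: 469/667 × $14,564.25 → $10,240.82
Ending inventory (cost pool remaining) = $4,323.43

Ending inventory = $4,323.43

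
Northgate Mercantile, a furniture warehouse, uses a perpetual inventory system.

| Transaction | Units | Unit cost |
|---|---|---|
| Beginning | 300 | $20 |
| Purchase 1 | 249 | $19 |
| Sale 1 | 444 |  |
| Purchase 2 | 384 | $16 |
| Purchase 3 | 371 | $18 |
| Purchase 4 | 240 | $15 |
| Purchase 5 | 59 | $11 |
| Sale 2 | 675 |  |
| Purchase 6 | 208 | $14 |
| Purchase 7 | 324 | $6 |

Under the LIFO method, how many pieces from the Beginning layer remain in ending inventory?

105

Sale 1 (444) [LIFO — newest first]: 249 @ $19 + 195 @ $20 = $8,631
Sale 2 (675) [LIFO — newest first]: 59 @ $11 + 240 @ $15 + 371 @ $18 + 5 @ $16 = $11,007
Total COGS = $8,631 + $11,007 = $19,638
Ending inventory: 105 @ $20 + 379 @ $16 + 208 @ $14 + 324 @ $6 = $13,020
Check: goods available $32,658 = COGS $19,638 + ending $13,020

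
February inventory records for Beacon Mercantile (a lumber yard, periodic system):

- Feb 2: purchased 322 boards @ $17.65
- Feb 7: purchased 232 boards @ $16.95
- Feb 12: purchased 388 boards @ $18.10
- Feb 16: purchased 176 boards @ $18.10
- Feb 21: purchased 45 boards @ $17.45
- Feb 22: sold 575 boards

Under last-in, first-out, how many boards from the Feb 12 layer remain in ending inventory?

34

Feb 22, 575 sold [LIFO — newest first]: 45 @ $17.45 + 176 @ $18.10 + 354 @ $18.10 = $10,378.25
Ending inventory: 322 @ $17.65 + 232 @ $16.95 + 34 @ $18.10 = $10,231.10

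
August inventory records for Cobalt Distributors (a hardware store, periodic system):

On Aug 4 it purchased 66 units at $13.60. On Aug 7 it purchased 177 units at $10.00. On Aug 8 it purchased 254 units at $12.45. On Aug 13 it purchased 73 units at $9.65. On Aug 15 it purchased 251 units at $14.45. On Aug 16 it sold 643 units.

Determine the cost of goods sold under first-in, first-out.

Aug 16, 643 sold [FIFO — oldest first]: 66 @ $13.60 + 177 @ $10.00 + 254 @ $12.45 + 73 @ $9.65 + 73 @ $14.45 = $7,589.20
Ending inventory: 178 @ $14.45 = $2,572.10

COGS = $7,589.20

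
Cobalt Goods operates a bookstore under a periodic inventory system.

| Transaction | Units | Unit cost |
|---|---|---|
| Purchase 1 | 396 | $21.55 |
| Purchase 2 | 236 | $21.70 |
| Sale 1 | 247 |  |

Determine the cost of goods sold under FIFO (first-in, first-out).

COGS = $5,322.85

Sale 1 (247) [FIFO — oldest first]: 247 @ $21.55 = $5,322.85
Ending inventory: 149 @ $21.55 + 236 @ $21.70 = $8,332.15
Check: goods available $13,655.00 = COGS $5,322.85 + ending $8,332.15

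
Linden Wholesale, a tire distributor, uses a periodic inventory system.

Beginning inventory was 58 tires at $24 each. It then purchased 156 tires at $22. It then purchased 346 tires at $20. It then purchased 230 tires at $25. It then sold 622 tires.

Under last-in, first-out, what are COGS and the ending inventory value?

COGS = $13,682; ending inventory = $3,812

Sale 1 (622) [LIFO — newest first]: 230 @ $25 + 346 @ $20 + 46 @ $22 = $13,682
Ending inventory: 58 @ $24 + 110 @ $22 = $3,812
Check: goods available $17,494 = COGS $13,682 + ending $3,812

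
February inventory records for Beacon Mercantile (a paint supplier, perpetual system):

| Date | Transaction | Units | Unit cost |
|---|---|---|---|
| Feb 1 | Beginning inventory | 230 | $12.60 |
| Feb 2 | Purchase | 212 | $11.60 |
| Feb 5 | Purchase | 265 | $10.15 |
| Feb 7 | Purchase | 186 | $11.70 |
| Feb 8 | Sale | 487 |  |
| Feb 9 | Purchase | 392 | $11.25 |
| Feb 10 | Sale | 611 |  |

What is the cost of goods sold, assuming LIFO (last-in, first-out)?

COGS = $12,276.95

Feb 8, 487 sold [LIFO — newest first]: 186 @ $11.70 + 265 @ $10.15 + 36 @ $11.60 = $5,283.55
Feb 10, 611 sold [LIFO — newest first]: 392 @ $11.25 + 176 @ $11.60 + 43 @ $12.60 = $6,993.40
Total COGS = $5,283.55 + $6,993.40 = $12,276.95
Ending inventory: 187 @ $12.60 = $2,356.20
Check: goods available $14,633.15 = COGS $12,276.95 + ending $2,356.20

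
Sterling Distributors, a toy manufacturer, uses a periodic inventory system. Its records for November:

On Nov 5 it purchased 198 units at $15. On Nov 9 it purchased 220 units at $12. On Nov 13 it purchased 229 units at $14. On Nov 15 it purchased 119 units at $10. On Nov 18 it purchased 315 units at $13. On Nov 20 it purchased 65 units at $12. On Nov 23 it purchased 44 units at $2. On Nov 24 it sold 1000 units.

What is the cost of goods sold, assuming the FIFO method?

Nov 24, 1000 sold [FIFO — oldest first]: 198 @ $15 + 220 @ $12 + 229 @ $14 + 119 @ $10 + 234 @ $13 = $13,048
Ending inventory: 81 @ $13 + 65 @ $12 + 44 @ $2 = $1,921
Check: goods available $14,969 = COGS $13,048 + ending $1,921

COGS = $13,048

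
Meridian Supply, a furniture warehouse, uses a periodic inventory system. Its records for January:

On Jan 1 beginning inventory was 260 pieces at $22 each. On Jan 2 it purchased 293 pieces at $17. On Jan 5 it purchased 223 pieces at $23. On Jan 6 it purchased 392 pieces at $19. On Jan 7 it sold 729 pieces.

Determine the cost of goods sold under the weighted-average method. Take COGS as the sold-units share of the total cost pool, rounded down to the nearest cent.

Jan 7, sell 729: 729/1168 × $23,278.00 → $14,528.82
Ending inventory (cost pool remaining) = $8,749.18

COGS = $14,528.82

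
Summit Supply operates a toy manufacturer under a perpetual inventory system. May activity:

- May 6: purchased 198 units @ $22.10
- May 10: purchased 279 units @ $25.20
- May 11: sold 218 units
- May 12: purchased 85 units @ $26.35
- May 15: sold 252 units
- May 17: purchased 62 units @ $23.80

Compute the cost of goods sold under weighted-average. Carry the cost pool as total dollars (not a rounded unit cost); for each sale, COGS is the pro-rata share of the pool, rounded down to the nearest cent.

After May 6: 198 on hand, pool $4,375.80 (≈ $22.1000 each)
After May 10: 477 on hand, pool $11,406.60 (≈ $23.9132 each)
May 11, sell 218: 218/477 × $11,406.60 → $5,213.07
After May 12: 344 on hand, pool $8,433.28 (≈ $24.5153 each)
May 15, sell 252: 252/344 × $8,433.28 → $6,177.86
After May 17: 154 on hand, pool $3,731.02 (≈ $24.2274 each)
Total COGS = $5,213.07 + $6,177.86 = $11,390.93
Ending inventory (cost pool remaining) = $3,731.02

COGS = $11,390.93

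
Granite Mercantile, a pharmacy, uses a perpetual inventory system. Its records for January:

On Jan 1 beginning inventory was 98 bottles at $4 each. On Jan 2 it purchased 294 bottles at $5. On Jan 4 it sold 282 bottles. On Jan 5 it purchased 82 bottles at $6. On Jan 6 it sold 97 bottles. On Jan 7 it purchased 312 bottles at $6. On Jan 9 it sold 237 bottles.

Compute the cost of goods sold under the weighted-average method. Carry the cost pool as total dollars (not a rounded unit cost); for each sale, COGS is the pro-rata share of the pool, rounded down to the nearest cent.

After Jan 1: 98 on hand, pool $392.00 (≈ $4.0000 each)
After Jan 2: 392 on hand, pool $1,862.00 (≈ $4.7500 each)
Jan 4, sell 282: 282/392 × $1,862.00 → $1,339.50
After Jan 5: 192 on hand, pool $1,014.50 (≈ $5.2839 each)
Jan 6, sell 97: 97/192 × $1,014.50 → $512.53
After Jan 7: 407 on hand, pool $2,373.97 (≈ $5.8329 each)
Jan 9, sell 237: 237/407 × $2,373.97 → $1,382.38
Total COGS = $1,339.50 + $512.53 + $1,382.38 = $3,234.41
Ending inventory (cost pool remaining) = $991.59

COGS = $3,234.41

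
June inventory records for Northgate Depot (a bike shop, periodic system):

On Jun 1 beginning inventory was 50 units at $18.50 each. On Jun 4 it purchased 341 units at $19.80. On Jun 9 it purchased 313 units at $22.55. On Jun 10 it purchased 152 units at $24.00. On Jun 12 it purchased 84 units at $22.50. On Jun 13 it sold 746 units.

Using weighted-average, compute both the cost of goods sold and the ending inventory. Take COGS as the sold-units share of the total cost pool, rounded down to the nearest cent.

COGS = $16,088.95; ending inventory = $4,184.00

Jun 13, sell 746: 746/940 × $20,272.95 → $16,088.95
Ending inventory (cost pool remaining) = $4,184.00
Check: goods available $20,272.95 = COGS $16,088.95 + ending $4,184.00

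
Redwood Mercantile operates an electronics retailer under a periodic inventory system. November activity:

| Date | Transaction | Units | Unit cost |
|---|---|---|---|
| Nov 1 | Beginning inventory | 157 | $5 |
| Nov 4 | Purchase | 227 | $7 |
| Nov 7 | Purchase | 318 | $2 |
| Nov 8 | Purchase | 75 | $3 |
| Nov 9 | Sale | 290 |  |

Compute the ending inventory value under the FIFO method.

Nov 9, 290 sold [FIFO — oldest first]: 157 @ $5 + 133 @ $7 = $1,716
Ending inventory: 94 @ $7 + 318 @ $2 + 75 @ $3 = $1,519

Ending inventory = $1,519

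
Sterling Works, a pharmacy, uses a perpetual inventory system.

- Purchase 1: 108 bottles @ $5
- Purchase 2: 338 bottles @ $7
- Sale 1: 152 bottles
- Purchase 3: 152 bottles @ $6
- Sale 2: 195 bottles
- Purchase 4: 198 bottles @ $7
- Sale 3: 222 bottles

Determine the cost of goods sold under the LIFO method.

Sale 1 (152) [LIFO — newest first]: 152 @ $7 = $1,064
Sale 2 (195) [LIFO — newest first]: 152 @ $6 + 43 @ $7 = $1,213
Sale 3 (222) [LIFO — newest first]: 198 @ $7 + 24 @ $7 = $1,554
Total COGS = $1,064 + $1,213 + $1,554 = $3,831
Ending inventory: 108 @ $5 + 119 @ $7 = $1,373

COGS = $3,831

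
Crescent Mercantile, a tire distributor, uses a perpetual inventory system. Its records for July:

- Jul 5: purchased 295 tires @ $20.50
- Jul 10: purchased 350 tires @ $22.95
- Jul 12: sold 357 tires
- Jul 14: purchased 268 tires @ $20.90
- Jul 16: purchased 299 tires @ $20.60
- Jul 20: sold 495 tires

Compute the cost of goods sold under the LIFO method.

Jul 12, 357 sold [LIFO — newest first]: 350 @ $22.95 + 7 @ $20.50 = $8,176.00
Jul 20, 495 sold [LIFO — newest first]: 299 @ $20.60 + 196 @ $20.90 = $10,255.80
Total COGS = $8,176.00 + $10,255.80 = $18,431.80
Ending inventory: 288 @ $20.50 + 72 @ $20.90 = $7,408.80
Check: goods available $25,840.60 = COGS $18,431.80 + ending $7,408.80

COGS = $18,431.80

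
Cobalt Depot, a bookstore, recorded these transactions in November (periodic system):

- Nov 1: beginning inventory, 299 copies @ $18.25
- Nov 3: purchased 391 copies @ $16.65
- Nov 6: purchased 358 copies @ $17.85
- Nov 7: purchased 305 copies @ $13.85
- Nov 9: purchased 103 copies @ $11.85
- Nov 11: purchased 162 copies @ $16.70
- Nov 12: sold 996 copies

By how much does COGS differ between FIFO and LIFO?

$1,756.30

FIFO COGS: 299 @ $18.25 + 391 @ $16.65 + 306 @ $17.85 = $17,429.00
LIFO COGS: 162 @ $16.70 + 103 @ $11.85 + 305 @ $13.85 + 358 @ $17.85 + 68 @ $16.65 = $15,672.70
Difference = |$17,429.00 − $15,672.70| = $1,756.30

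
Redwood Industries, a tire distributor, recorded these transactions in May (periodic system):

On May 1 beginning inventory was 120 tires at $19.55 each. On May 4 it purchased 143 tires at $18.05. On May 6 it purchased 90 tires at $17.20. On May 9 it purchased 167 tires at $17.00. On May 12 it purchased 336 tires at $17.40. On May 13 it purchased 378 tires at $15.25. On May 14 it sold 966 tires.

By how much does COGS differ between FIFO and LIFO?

FIFO COGS: 120 @ $19.55 + 143 @ $18.05 + 90 @ $17.20 + 167 @ $17.00 + 336 @ $17.40 + 110 @ $15.25 = $16,838.05
LIFO COGS: 378 @ $15.25 + 336 @ $17.40 + 167 @ $17.00 + 85 @ $17.20 = $15,911.90
Difference = |$16,838.05 − $15,911.90| = $926.15

$926.15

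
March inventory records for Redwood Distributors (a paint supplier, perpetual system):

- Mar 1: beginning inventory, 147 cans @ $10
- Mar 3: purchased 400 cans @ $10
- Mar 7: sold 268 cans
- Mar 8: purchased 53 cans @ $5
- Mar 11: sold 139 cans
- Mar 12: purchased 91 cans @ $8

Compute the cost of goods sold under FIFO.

COGS = $4,070

Mar 7, 268 sold [FIFO — oldest first]: 147 @ $10 + 121 @ $10 = $2,680
Mar 11, 139 sold [FIFO — oldest first]: 139 @ $10 = $1,390
Total COGS = $2,680 + $1,390 = $4,070
Ending inventory: 140 @ $10 + 53 @ $5 + 91 @ $8 = $2,393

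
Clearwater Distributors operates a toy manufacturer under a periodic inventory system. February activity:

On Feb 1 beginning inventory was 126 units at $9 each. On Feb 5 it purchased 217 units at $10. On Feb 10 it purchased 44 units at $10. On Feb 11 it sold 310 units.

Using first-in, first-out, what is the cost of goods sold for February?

COGS = $2,974

Feb 11, 310 sold [FIFO — oldest first]: 126 @ $9 + 184 @ $10 = $2,974
Ending inventory: 33 @ $10 + 44 @ $10 = $770
Check: goods available $3,744 = COGS $2,974 + ending $770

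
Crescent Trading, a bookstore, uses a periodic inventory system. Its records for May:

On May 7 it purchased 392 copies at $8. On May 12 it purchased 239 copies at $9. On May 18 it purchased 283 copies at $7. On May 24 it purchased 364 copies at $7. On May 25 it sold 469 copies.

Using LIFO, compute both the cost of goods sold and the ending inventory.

May 25, 469 sold [LIFO — newest first]: 364 @ $7 + 105 @ $7 = $3,283
Ending inventory: 392 @ $8 + 239 @ $9 + 178 @ $7 = $6,533

COGS = $3,283; ending inventory = $6,533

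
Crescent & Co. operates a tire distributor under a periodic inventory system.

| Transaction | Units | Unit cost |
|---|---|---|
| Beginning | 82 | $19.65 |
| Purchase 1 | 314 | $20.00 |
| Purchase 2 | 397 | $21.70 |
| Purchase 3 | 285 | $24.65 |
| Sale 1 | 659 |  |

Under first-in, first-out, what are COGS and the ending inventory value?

COGS = $13,598.40; ending inventory = $9,933.05

Sale 1 (659) [FIFO — oldest first]: 82 @ $19.65 + 314 @ $20.00 + 263 @ $21.70 = $13,598.40
Ending inventory: 134 @ $21.70 + 285 @ $24.65 = $9,933.05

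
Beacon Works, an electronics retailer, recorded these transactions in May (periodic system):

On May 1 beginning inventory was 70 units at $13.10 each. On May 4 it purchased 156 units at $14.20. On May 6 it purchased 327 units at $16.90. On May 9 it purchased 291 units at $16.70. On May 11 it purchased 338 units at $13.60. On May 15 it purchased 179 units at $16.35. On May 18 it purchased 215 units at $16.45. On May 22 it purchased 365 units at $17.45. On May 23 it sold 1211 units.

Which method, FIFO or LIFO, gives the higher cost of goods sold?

FIFO COGS: 70 @ $13.10 + 156 @ $14.20 + 327 @ $16.90 + 291 @ $16.70 + 338 @ $13.60 + 29 @ $16.35 = $18,589.15
LIFO COGS: 365 @ $17.45 + 215 @ $16.45 + 179 @ $16.35 + 338 @ $13.60 + 114 @ $16.70 = $19,333.25

LIFO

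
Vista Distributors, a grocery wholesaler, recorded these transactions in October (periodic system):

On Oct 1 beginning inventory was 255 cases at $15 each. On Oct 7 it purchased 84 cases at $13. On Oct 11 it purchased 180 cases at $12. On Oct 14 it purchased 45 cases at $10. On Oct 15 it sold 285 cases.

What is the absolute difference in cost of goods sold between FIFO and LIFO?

$825

FIFO COGS: 255 @ $15 + 30 @ $13 = $4,215
LIFO COGS: 45 @ $10 + 180 @ $12 + 60 @ $13 = $3,390
Difference = |$4,215 − $3,390| = $825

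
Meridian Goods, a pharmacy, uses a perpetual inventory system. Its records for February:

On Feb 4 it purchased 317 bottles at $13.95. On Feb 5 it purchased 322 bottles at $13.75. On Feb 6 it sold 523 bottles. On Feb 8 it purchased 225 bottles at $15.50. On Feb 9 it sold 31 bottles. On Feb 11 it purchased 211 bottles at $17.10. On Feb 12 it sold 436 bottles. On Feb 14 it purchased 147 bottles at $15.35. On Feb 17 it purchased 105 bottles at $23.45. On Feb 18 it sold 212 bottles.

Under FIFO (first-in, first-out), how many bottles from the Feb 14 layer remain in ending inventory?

Feb 6, 523 sold [FIFO — oldest first]: 317 @ $13.95 + 206 @ $13.75 = $7,254.65
Feb 9, 31 sold [FIFO — oldest first]: 31 @ $13.75 = $426.25
Feb 12, 436 sold [FIFO — oldest first]: 85 @ $13.75 + 225 @ $15.50 + 126 @ $17.10 = $6,810.85
Feb 18, 212 sold [FIFO — oldest first]: 85 @ $17.10 + 127 @ $15.35 = $3,402.95
Total COGS = $7,254.65 + $426.25 + $6,810.85 + $3,402.95 = $17,894.70
Ending inventory: 20 @ $15.35 + 105 @ $23.45 = $2,769.25

20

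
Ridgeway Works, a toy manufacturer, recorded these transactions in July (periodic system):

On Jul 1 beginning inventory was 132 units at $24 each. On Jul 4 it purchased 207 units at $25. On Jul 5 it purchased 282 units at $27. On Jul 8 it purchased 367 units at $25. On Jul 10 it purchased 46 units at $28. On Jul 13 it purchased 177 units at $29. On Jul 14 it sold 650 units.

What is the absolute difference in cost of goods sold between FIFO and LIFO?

FIFO COGS: 132 @ $24 + 207 @ $25 + 282 @ $27 + 29 @ $25 = $16,682
LIFO COGS: 177 @ $29 + 46 @ $28 + 367 @ $25 + 60 @ $27 = $17,216
Difference = |$16,682 − $17,216| = $534

$534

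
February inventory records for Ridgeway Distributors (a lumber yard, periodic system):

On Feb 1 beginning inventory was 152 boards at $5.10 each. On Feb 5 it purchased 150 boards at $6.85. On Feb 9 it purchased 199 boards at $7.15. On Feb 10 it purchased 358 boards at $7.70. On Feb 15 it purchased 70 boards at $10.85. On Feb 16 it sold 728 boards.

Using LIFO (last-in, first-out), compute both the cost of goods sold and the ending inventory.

Feb 16, 728 sold [LIFO — newest first]: 70 @ $10.85 + 358 @ $7.70 + 199 @ $7.15 + 101 @ $6.85 = $5,630.80
Ending inventory: 152 @ $5.10 + 49 @ $6.85 = $1,110.85

COGS = $5,630.80; ending inventory = $1,110.85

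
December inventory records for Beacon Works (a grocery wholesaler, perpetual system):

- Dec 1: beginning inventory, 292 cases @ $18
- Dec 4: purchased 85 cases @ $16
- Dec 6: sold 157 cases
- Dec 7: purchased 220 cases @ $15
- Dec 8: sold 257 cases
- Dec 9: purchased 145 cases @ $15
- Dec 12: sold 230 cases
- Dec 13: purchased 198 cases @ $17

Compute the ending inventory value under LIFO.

Ending inventory = $5,130

Dec 6, 157 sold [LIFO — newest first]: 85 @ $16 + 72 @ $18 = $2,656
Dec 8, 257 sold [LIFO — newest first]: 220 @ $15 + 37 @ $18 = $3,966
Dec 12, 230 sold [LIFO — newest first]: 145 @ $15 + 85 @ $18 = $3,705
Total COGS = $2,656 + $3,966 + $3,705 = $10,327
Ending inventory: 98 @ $18 + 198 @ $17 = $5,130
Check: goods available $15,457 = COGS $10,327 + ending $5,130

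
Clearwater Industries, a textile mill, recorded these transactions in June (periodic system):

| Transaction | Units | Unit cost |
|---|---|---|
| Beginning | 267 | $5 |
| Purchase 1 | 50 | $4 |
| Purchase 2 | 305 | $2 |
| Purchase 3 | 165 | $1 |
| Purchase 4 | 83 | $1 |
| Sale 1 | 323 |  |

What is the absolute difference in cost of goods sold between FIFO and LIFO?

FIFO COGS: 267 @ $5 + 50 @ $4 + 6 @ $2 = $1,547
LIFO COGS: 83 @ $1 + 165 @ $1 + 75 @ $2 = $398
Difference = |$1,547 − $398| = $1,149

$1,149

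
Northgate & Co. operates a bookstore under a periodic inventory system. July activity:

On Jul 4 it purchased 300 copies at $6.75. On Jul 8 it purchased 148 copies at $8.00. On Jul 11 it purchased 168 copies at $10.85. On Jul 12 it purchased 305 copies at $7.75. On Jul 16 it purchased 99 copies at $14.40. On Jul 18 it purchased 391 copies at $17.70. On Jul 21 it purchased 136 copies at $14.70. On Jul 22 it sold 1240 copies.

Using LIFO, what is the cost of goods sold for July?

COGS = $15,660.05

Jul 22, 1240 sold [LIFO — newest first]: 136 @ $14.70 + 391 @ $17.70 + 99 @ $14.40 + 305 @ $7.75 + 168 @ $10.85 + 141 @ $8.00 = $15,660.05
Ending inventory: 300 @ $6.75 + 7 @ $8.00 = $2,081.00
Check: goods available $17,741.05 = COGS $15,660.05 + ending $2,081.00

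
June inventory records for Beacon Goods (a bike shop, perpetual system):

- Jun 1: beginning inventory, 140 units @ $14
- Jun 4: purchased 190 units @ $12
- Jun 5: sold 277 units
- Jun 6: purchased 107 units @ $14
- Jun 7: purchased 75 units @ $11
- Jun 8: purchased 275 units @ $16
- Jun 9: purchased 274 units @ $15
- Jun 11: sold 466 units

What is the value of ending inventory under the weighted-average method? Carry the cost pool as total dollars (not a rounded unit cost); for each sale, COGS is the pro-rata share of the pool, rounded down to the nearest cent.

Ending inventory = $4,670.21

After Jun 1: 140 on hand, pool $1,960.00 (≈ $14.0000 each)
After Jun 4: 330 on hand, pool $4,240.00 (≈ $12.8485 each)
Jun 5, sell 277: 277/330 × $4,240.00 → $3,559.03
After Jun 6: 160 on hand, pool $2,178.97 (≈ $13.6186 each)
After Jun 7: 235 on hand, pool $3,003.97 (≈ $12.7829 each)
After Jun 8: 510 on hand, pool $7,403.97 (≈ $14.5176 each)
After Jun 9: 784 on hand, pool $11,513.97 (≈ $14.6862 each)
Jun 11, sell 466: 466/784 × $11,513.97 → $6,843.76
Total COGS = $3,559.03 + $6,843.76 = $10,402.79
Ending inventory (cost pool remaining) = $4,670.21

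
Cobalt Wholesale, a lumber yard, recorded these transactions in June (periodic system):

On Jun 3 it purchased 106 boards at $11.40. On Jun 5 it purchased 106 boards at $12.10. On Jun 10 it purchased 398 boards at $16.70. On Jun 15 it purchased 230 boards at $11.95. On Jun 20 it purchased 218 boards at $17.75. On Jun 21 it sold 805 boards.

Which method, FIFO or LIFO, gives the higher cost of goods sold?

LIFO

FIFO COGS: 106 @ $11.40 + 106 @ $12.10 + 398 @ $16.70 + 195 @ $11.95 = $11,467.85
LIFO COGS: 218 @ $17.75 + 230 @ $11.95 + 357 @ $16.70 = $12,579.90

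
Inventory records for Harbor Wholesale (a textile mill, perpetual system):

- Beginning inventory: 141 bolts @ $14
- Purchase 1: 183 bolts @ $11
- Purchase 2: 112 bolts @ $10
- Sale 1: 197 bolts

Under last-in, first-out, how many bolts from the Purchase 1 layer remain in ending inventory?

Sale 1 (197) [LIFO — newest first]: 112 @ $10 + 85 @ $11 = $2,055
Ending inventory: 141 @ $14 + 98 @ $11 = $3,052
Check: goods available $5,107 = COGS $2,055 + ending $3,052

98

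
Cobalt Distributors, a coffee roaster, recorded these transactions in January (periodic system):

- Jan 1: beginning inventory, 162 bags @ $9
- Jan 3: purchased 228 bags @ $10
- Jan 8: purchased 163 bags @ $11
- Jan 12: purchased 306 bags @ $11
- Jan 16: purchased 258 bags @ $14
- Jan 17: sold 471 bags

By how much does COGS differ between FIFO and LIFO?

FIFO COGS: 162 @ $9 + 228 @ $10 + 81 @ $11 = $4,629
LIFO COGS: 258 @ $14 + 213 @ $11 = $5,955
Difference = |$4,629 − $5,955| = $1,326

$1,326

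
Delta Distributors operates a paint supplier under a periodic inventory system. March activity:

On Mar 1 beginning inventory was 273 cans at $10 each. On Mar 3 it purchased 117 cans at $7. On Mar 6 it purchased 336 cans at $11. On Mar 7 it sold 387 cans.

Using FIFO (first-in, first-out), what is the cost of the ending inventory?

Ending inventory = $3,717

Mar 7, 387 sold [FIFO — oldest first]: 273 @ $10 + 114 @ $7 = $3,528
Ending inventory: 3 @ $7 + 336 @ $11 = $3,717
Check: goods available $7,245 = COGS $3,528 + ending $3,717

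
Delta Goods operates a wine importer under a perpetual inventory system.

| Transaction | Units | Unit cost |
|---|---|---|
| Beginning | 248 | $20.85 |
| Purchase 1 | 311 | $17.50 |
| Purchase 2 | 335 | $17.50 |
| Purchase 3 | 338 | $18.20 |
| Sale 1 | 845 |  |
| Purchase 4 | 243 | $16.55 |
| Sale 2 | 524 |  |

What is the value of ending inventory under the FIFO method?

Ending inventory = $1,754.30

Sale 1 (845) [FIFO — oldest first]: 248 @ $20.85 + 311 @ $17.50 + 286 @ $17.50 = $15,618.30
Sale 2 (524) [FIFO — oldest first]: 49 @ $17.50 + 338 @ $18.20 + 137 @ $16.55 = $9,276.45
Total COGS = $15,618.30 + $9,276.45 = $24,894.75
Ending inventory: 106 @ $16.55 = $1,754.30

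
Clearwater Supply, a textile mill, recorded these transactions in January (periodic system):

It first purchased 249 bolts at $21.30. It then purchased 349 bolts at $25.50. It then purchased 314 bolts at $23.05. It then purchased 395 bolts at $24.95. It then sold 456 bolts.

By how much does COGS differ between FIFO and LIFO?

$679.10

FIFO COGS: 249 @ $21.30 + 207 @ $25.50 = $10,582.20
LIFO COGS: 395 @ $24.95 + 61 @ $23.05 = $11,261.30
Difference = |$10,582.20 − $11,261.30| = $679.10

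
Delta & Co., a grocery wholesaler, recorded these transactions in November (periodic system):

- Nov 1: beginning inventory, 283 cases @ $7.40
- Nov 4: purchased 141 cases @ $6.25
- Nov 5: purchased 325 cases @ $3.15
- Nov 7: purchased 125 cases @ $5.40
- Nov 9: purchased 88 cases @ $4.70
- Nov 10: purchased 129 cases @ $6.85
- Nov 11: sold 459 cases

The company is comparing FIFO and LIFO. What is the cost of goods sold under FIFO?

COGS = $3,085.70

FIFO COGS: 283 @ $7.40 + 141 @ $6.25 + 35 @ $3.15 = $3,085.70
LIFO COGS: 129 @ $6.85 + 88 @ $4.70 + 125 @ $5.40 + 117 @ $3.15 = $2,340.80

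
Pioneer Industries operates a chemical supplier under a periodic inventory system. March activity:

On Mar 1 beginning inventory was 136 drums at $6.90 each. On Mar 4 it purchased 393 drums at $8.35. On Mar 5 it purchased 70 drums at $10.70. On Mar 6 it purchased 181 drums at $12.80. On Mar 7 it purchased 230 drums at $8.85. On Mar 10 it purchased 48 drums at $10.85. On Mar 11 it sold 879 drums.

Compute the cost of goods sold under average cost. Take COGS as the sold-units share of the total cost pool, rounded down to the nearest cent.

Mar 11, sell 879: 879/1058 × $9,842.05 → $8,176.90
Ending inventory (cost pool remaining) = $1,665.15
Check: goods available $9,842.05 = COGS $8,176.90 + ending $1,665.15

COGS = $8,176.90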